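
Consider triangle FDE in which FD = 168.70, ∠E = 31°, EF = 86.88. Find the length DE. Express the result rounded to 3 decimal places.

237.128

Law of sines: sin D = EF·sin E/FD ≈ 0.26524.
Since FD ≥ EF, only the acute value applies: ∠D ≈ 15.38°.
Then ∠F = 180° − ∠E − ∠D ≈ 133.62°.
Law of sines gives DE = FD·sin F/sin E ≈ 237.13.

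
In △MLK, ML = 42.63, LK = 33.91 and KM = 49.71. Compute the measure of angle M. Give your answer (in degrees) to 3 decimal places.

∠M ≈ 42.225°

By the law of cosines, cos M = (KM² + ML² − LK²) / (2·KM·ML) ≈ 0.74052, so ∠M ≈ 42.22°.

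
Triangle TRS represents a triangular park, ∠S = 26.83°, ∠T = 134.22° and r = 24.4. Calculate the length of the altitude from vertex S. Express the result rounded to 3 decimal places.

17.487

The third angle is ∠R = 180° − ∠S − ∠T = 18.95°.
Law of sines: t = r·sin T/sin R ≈ 53.848.
Law of sines: s = r·sin S/sin R ≈ 33.912.
Area = ½·r·t·sin S ≈ 296.51.
The altitude from S has length 2·area/s ≈ 17.487.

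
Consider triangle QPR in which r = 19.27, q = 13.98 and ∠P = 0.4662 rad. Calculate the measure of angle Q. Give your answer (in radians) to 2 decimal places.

∠Q ≈ 0.75 rad

By the law of cosines, p² = r² + q² − 2·r·q·cos P = 85.482, so p ≈ 9.2457.
Law of cosines again: cos Q = (p² + r² − q²)/(2·p·r) ≈ 0.73352, so ∠Q ≈ 0.7473 rad.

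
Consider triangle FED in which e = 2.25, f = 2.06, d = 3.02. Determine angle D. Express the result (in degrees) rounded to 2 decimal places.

88.85

By the law of cosines, cos D = (f² + e² − d²) / (2·f·e) ≈ 0.02003, so ∠D ≈ 88.85°.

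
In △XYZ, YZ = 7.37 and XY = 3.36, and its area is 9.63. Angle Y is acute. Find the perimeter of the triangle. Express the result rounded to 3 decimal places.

From area = ½·XY·YZ·sin Y, we get sin Y = 2·area/(XY·YZ) ≈ 0.77777.
Taking the acute solution, ∠Y ≈ 51.06°.
Law of cosines then gives ZX ≈ 5.8717.
Perimeter = 7.37 + 5.8717 + 3.36 = 16.602.

perimeter ≈ 16.602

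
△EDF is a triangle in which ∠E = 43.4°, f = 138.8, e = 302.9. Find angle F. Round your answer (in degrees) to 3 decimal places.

∠F ≈ 18.352°

Law of sines: sin F = f·sin E/e ≈ 0.31485.
Since e ≥ f, only the acute value applies: ∠F ≈ 18.35°.
Then ∠D = 180° − ∠E − ∠F ≈ 118.25°.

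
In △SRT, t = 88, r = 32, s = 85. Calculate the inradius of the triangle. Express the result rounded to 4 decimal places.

Semiperimeter p = (85 + 32 + 88)/2 = 102.5.
Heron's formula: area = √(102.5·17.5·70.5·14.5) ≈ 1354.1.
Inradius = area/p = 1354.1/102.5 ≈ 13.211.

13.2110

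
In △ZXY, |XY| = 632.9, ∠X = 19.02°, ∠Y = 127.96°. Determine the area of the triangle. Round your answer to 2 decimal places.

The third angle is ∠Z = 180° − ∠X − ∠Y = 33.02°.
Law of sines: |YZ| = |XY|·sin X/sin Z ≈ 378.51.
Law of sines: |ZX| = |XY|·sin Y/sin Z ≈ 915.72.
Area = ½·|XY|·|YZ|·sin Y ≈ 94438.

94438.46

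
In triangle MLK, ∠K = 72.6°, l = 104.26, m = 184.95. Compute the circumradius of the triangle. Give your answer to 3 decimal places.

95.966

By the law of cosines, k² = m² + l² − 2·m·l·cos K = 33544, so k ≈ 183.15.
Area = ½·m·l·sin K ≈ 9200.3.
Circumradius = k/(2 sin K) ≈ 95.966.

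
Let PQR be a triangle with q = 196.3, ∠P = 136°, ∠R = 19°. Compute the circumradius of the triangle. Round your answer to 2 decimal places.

The third angle is ∠Q = 180° − ∠R − ∠P = 25.00°.
Law of sines: p = q·sin P/sin Q ≈ 322.66.
Law of sines: r = q·sin R/sin Q ≈ 151.22.
Circumradius = q/(2 sin Q) ≈ 232.24.

232.24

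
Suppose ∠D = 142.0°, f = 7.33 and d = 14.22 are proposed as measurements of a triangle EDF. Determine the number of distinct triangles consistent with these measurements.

1

f·sin D = 7.33·sin(142.0°) ≈ 4.513.
Since ∠D is not acute, a triangle exists only if d > f; here d > f, so there is exactly one triangle.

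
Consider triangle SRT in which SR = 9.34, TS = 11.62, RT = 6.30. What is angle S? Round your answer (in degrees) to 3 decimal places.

∠S ≈ 32.744°

By the law of cosines, cos S = (TS² + SR² − RT²) / (2·TS·SR) ≈ 0.84110, so ∠S ≈ 32.74°.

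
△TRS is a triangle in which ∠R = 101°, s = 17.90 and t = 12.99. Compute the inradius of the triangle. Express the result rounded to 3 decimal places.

By the law of cosines, r² = s² + t² − 2·s·t·cos R = 577.88, so r ≈ 24.039.
Area = ½·s·t·sin R ≈ 114.12.
Semiperimeter p = (12.99+24.039+17.9)/2 = 27.465.
Inradius = area/p = 114.12/27.465 ≈ 4.1553.

4.155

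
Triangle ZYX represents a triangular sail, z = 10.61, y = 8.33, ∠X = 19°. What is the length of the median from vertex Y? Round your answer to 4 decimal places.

By the law of cosines, x² = z² + y² − 2·z·y·cos X = 14.829, so x ≈ 3.8508.
Median from Y: ½√(2·x² + 2·z² − y²) ≈ 6.8083.

m_Y ≈ 6.8083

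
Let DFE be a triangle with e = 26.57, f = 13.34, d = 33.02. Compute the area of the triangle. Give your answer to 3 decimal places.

area ≈ 169.544

Semiperimeter s = (33.02 + 13.34 + 26.57)/2 = 36.465.
Heron's formula: area = √(36.465·3.445·23.125·9.895) ≈ 169.54.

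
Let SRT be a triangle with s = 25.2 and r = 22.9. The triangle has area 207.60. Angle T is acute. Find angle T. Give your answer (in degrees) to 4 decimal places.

From area = ½·s·r·sin T, we get sin T = 2·area/(s·r) ≈ 0.71948.
Taking the acute solution, ∠T ≈ 46.01°.

∠T ≈ 46.0119°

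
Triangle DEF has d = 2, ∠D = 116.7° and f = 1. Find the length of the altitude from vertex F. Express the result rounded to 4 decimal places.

Law of sines: sin F = f·sin D/d ≈ 0.44669.
Since d ≥ f, only the acute value applies: ∠F ≈ 26.53°.
Then ∠E = 180° − ∠D − ∠F ≈ 36.77°.
Law of sines gives e = d·sin E/sin D ≈ 1.3401.
Area = ½·d·f·sin E ≈ 0.59859.
The altitude from F has length 2·area/f ≈ 1.1972.

1.1972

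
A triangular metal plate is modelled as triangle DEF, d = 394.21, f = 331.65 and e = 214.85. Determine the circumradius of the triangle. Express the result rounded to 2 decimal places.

By the law of cosines, cos D = (e² + f² − d²) / (2·e·f) ≈ 0.00527, so ∠D ≈ 89.70°.
Circumradius = d/(2 sin D) ≈ 197.11.

197.11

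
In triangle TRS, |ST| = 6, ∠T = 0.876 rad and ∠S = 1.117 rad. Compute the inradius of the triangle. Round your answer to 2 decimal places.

The third angle is ∠R = π − ∠S − ∠T = 1.149 rad.
Law of sines: |RS| = |ST|·sin T/sin R ≈ 5.0528.
Law of sines: |TR| = |ST|·sin S/sin R ≈ 5.9119.
Area = ½·|ST|·|RS|·sin S ≈ 13.624.
Semiperimeter s = (5.0528+6+5.9119)/2 = 8.4823.
Inradius = area/s = 13.624/8.4823 ≈ 1.6062.

r ≈ 1.61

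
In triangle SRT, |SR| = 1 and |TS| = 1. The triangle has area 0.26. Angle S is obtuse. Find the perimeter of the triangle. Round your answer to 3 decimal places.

3.926

From area = ½·|TS|·|SR|·sin S, we get sin S = 2·area/(|TS|·|SR|) ≈ 0.52000.
Taking the obtuse solution, ∠S ≈ 148.67°.
Law of cosines then gives |RT| ≈ 1.9257.
Perimeter = 1.9257 + 1 + 1 = 3.9257.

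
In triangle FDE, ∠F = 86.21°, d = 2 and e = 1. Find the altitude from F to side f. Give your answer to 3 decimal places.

h_F ≈ 0.917

By the law of cosines, f² = d² + e² − 2·d·e·cos F = 4.7356, so f ≈ 2.1761.
Area = ½·d·e·sin F ≈ 0.99781.
The altitude from F has length 2·area/f ≈ 0.91705.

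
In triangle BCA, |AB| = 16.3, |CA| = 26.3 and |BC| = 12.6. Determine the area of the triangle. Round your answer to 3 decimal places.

Semiperimeter s = (26.3 + 16.3 + 12.6)/2 = 27.6.
Heron's formula: area = √(27.6·1.3·11.3·15) ≈ 77.985.

area ≈ 77.985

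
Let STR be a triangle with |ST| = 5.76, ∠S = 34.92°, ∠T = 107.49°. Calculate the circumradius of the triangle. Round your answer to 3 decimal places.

The third angle is ∠R = 180° − ∠S − ∠T = 37.59°.
Law of sines: |TR| = |ST|·sin S/sin R ≈ 5.4052.
Law of sines: |RS| = |ST|·sin T/sin R ≈ 9.006.
Circumradius = |ST|/(2 sin R) ≈ 4.7213.

4.721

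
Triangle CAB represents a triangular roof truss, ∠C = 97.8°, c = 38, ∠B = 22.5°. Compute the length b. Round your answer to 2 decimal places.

14.68

The third angle is ∠A = 180° − ∠B − ∠C = 59.70°.
Law of sines: b = c·sin B/sin C ≈ 14.678.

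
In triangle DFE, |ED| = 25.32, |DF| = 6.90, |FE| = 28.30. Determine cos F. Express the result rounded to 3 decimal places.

By the law of cosines, cos F = (|DF|² + |FE|² − |ED|²) / (2·|DF|·|FE|) ≈ 0.53105, so ∠F ≈ 57.92°.

0.531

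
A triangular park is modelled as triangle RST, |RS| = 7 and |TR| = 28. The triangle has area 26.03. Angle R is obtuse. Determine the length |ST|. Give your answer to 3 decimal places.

34.798

From area = ½·|TR|·|RS|·sin R, we get sin R = 2·area/(|TR|·|RS|) ≈ 0.26561.
Taking the obtuse solution, ∠R ≈ 164.60°.
Law of cosines then gives |ST| ≈ 34.798.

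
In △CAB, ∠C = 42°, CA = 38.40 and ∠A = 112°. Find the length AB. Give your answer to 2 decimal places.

58.61

The third angle is ∠B = 180° − ∠C − ∠A = 26.00°.
Law of sines: AB = CA·sin C/sin B ≈ 58.614.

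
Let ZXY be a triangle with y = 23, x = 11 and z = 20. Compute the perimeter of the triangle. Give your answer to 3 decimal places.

Perimeter = 20 + 11 + 23 = 54.

perimeter ≈ 54.000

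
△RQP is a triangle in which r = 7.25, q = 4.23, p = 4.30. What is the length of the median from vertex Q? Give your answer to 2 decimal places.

m_Q ≈ 5.57

Median from Q: ½√(2·p² + 2·r² − q²) ≈ 5.5725.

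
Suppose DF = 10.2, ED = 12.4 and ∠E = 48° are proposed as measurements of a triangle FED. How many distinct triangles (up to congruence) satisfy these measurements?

2

ED·sin E = 12.4·sin(48°) ≈ 9.215.
Since ED sin E < DF < ED (9.215 < 10.2 < 12.4), two triangles exist.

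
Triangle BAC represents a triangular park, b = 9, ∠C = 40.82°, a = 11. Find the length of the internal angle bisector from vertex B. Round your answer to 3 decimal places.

t_B ≈ 7.750

By the law of cosines, c² = b² + a² − 2·b·a·cos C = 52.16, so c ≈ 7.2222.
Law of cosines again: cos B = (a² + c² − b²)/(2·a·c) ≈ 0.58003, so ∠B ≈ 54.55°.
The bisector from B has length 2·a·c·cos(∠B/2)/(a+c) ≈ 7.7501.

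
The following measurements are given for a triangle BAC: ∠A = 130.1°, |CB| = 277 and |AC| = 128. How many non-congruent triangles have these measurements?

|AC|·sin A = 128·sin(130.1°) ≈ 97.91.
Since ∠A is not acute, a triangle exists only if |CB| > |AC|; here |CB| > |AC|, so there is exactly one triangle.

1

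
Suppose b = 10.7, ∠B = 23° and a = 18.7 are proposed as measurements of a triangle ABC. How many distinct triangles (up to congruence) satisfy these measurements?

2

a·sin B = 18.7·sin(23°) ≈ 7.307.
Since a sin B < b < a (7.307 < 10.7 < 18.7), two triangles exist.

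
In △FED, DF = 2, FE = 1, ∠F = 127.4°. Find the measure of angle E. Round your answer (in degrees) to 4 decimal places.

35.6551

By the law of cosines, ED² = DF² + FE² − 2·DF·FE·cos F = 7.4295, so ED ≈ 2.7257.
Law of cosines again: cos E = (FE² + ED² − DF²)/(2·FE·ED) ≈ 0.81254, so ∠E ≈ 35.66°.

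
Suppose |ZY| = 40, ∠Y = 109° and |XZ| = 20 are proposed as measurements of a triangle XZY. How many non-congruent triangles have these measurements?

0

|ZY|·sin Y = 40·sin(109°) ≈ 37.82.
Since ∠Y is not acute, a triangle exists only if |XZ| > |ZY|; here |XZ| ≤ |ZY|, so there is no triangle.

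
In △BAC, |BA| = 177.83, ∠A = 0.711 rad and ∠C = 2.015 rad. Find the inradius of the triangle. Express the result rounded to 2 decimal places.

The third angle is ∠B = π − ∠A − ∠C = 0.416 rad.
Law of sines: |AC| = |BA|·sin B/sin C ≈ 79.512.
Law of sines: |CB| = |BA|·sin A/sin C ≈ 128.52.
Area = ½·|BA|·|AC|·sin A ≈ 4613.7.
Semiperimeter s = (79.512+128.52+177.83)/2 = 192.93.
Inradius = area/s = 4613.7/192.93 ≈ 23.914.

23.91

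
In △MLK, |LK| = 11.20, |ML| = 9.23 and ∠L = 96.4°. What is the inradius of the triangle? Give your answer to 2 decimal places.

r ≈ 2.88

By the law of cosines, |KM|² = |ML|² + |LK|² − 2·|ML|·|LK|·cos L = 233.68, so |KM| ≈ 15.287.
Area = ½·|ML|·|LK|·sin L ≈ 51.366.
Semiperimeter s = (11.2+15.287+9.23)/2 = 17.858.
Inradius = area/s = 51.366/17.858 ≈ 2.8763.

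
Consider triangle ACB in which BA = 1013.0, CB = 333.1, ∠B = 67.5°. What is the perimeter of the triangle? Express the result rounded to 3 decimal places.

2283.579

By the law of cosines, AC² = CB² + BA² − 2·CB·BA·cos B = 8.7887e+05, so AC ≈ 937.48.
Semiperimeter s = (333.1+1013+937.48)/2 = 1141.8.
Perimeter = 333.1 + 1013 + 937.48 = 2283.6.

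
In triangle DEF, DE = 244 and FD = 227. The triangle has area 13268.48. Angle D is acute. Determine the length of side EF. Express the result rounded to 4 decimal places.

117.6046

From area = ½·FD·DE·sin D, we get sin D = 2·area/(FD·DE) ≈ 0.47911.
Taking the acute solution, ∠D ≈ 28.63°.
Law of cosines then gives EF ≈ 117.6.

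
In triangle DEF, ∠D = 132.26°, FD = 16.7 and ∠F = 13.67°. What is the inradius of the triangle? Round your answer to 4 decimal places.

The third angle is ∠E = 180° − ∠F − ∠D = 34.07°.
Law of sines: EF = FD·sin D/sin E ≈ 22.063.
Law of sines: DE = FD·sin F/sin E ≈ 7.0451.
Area = ½·FD·EF·sin F ≈ 43.538.
Semiperimeter s = (22.063+16.7+7.0451)/2 = 22.904.
Inradius = area/s = 43.538/22.904 ≈ 1.9009.

r ≈ 1.9009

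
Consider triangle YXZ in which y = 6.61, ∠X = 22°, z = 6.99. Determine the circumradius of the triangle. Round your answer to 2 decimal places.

By the law of cosines, x² = z² + y² − 2·z·y·cos X = 6.8732, so x ≈ 2.6217.
Area = ½·z·y·sin X ≈ 8.6541.
Circumradius = x/(2 sin X) ≈ 3.4992.

3.50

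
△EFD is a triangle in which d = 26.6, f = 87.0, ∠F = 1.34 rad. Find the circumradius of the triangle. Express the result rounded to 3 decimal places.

Law of sines: sin D = d·sin F/f ≈ 0.29764.
Since f ≥ d, only the acute value applies: ∠D ≈ 0.302 rad.
Then ∠E = π − ∠F − ∠D ≈ 1.499 rad.
Law of sines gives e = f·sin E/sin F ≈ 89.142.
Circumradius = f/(2 sin F) ≈ 44.685.

44.685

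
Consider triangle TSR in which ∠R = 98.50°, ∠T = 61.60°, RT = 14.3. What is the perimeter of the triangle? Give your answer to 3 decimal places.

perimeter ≈ 92.806

The third angle is ∠S = 180° − ∠R − ∠T = 19.90°.
Law of sines: SR = RT·sin T/sin S ≈ 36.956.
Law of sines: TS = RT·sin R/sin S ≈ 41.55.
Semiperimeter s = (36.956+14.3+41.55)/2 = 46.403.
Perimeter = 36.956 + 14.3 + 41.55 = 92.806.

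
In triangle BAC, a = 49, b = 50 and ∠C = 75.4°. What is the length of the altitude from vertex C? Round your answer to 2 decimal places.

By the law of cosines, c² = b² + a² − 2·b·a·cos C = 3665.9, so c ≈ 60.546.
Area = ½·b·a·sin C ≈ 1185.4.
The altitude from C has length 2·area/c ≈ 39.158.

39.16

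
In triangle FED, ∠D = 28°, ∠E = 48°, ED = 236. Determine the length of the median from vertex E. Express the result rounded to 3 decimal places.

161.863

The third angle is ∠F = 180° − ∠E − ∠D = 104.00°.
Law of sines: DF = ED·sin E/sin F ≈ 180.75.
Law of sines: FE = ED·sin D/sin F ≈ 114.19.
Median from E: ½√(2·FE² + 2·ED² − DF²) ≈ 161.86.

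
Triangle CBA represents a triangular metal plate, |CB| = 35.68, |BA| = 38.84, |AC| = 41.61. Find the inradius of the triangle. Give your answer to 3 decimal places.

Semiperimeter s = (38.84 + 41.61 + 35.68)/2 = 58.065.
Heron's formula: area = √(58.065·19.225·16.455·22.385) ≈ 641.24.
Inradius = area/s = 641.24/58.065 ≈ 11.043.

r ≈ 11.043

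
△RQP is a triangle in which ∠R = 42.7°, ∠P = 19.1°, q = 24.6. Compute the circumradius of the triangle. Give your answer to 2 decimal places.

The third angle is ∠Q = 180° − ∠P − ∠R = 118.20°.
Law of sines: r = q·sin R/sin Q ≈ 18.93.
Law of sines: p = q·sin P/sin Q ≈ 9.1337.
Circumradius = q/(2 sin Q) ≈ 13.957.

13.96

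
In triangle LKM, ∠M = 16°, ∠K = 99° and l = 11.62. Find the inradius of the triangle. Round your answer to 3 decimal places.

The third angle is ∠L = 180° − ∠K − ∠M = 65.00°.
Law of sines: k = l·sin K/sin L ≈ 12.663.
Law of sines: m = l·sin M/sin L ≈ 3.534.
Area = ½·l·k·sin M ≈ 20.28.
Semiperimeter s = (11.62+12.663+3.534)/2 = 13.909.
Inradius = area/s = 20.28/13.909 ≈ 1.4581.

r ≈ 1.458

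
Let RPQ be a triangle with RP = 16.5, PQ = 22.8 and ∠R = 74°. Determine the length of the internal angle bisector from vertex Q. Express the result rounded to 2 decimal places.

t_Q ≈ 20.23

Law of sines: sin Q = RP·sin R/PQ ≈ 0.69565.
Since PQ ≥ RP, only the acute value applies: ∠Q ≈ 44.08°.
Then ∠P = 180° − ∠R − ∠Q ≈ 61.92°.
Law of sines gives QR = PQ·sin P/sin R ≈ 20.927.
The bisector from Q has length 2·PQ·QR·cos(∠Q/2)/(PQ+QR) ≈ 20.229.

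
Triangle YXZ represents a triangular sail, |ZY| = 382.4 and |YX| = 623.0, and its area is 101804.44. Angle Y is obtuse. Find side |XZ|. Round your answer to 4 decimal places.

From area = ½·|ZY|·|YX|·sin Y, we get sin Y = 2·area/(|ZY|·|YX|) ≈ 0.85465.
Taking the obtuse solution, ∠Y ≈ 2.1167 rad.
Law of cosines then gives |XZ| ≈ 884.16.

884.1609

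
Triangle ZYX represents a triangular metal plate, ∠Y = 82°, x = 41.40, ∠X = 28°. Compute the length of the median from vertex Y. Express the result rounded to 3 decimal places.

The third angle is ∠Z = 180° − ∠Y − ∠X = 70.00°.
Law of sines: z = x·sin Z/sin X ≈ 82.866.
Law of sines: y = x·sin Y/sin X ≈ 87.326.
Median from Y: ½√(2·x² + 2·z² − y²) ≈ 48.825.

m_Y ≈ 48.825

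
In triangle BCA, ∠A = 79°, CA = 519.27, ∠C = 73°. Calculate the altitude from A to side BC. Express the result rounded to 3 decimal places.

The third angle is ∠B = 180° − ∠C − ∠A = 28.00°.
Law of sines: AB = CA·sin C/sin B ≈ 1057.7.
Law of sines: BC = CA·sin A/sin B ≈ 1085.8.
Area = ½·CA·AB·sin A ≈ 2.6958e+05.
The altitude from A has length 2·area/BC ≈ 496.58.

496.580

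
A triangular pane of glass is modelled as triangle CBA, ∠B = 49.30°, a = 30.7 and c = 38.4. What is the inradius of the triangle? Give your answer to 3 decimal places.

9.050

By the law of cosines, b² = a² + c² − 2·a·c·cos B = 879.56, so b ≈ 29.657.
Area = ½·a·c·sin B ≈ 446.87.
Semiperimeter s = (38.4+29.657+30.7)/2 = 49.379.
Inradius = area/s = 446.87/49.379 ≈ 9.05.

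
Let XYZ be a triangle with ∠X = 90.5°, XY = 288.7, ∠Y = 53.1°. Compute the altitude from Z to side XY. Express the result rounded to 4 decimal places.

The third angle is ∠Z = 180° − ∠X − ∠Y = 36.40°.
Law of sines: YZ = XY·sin X/sin Z ≈ 486.48.
Law of sines: ZX = XY·sin Y/sin Z ≈ 389.05.
Area = ½·XY·YZ·sin Y ≈ 56157.
The altitude from Z has length 2·area/XY ≈ 389.03.

h_Z ≈ 389.0341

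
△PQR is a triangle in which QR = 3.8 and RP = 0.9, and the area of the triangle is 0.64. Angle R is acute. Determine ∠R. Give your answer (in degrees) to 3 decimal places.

∠R ≈ 21.979°

From area = ½·QR·RP·sin R, we get sin R = 2·area/(QR·RP) ≈ 0.37427.
Taking the acute solution, ∠R ≈ 21.98°.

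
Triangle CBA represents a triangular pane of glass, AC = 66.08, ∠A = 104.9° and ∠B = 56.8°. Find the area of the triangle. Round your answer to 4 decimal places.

area ≈ 791.7213

The third angle is ∠C = 180° − ∠B − ∠A = 18.30°.
Law of sines: BA = AC·sin C/sin B ≈ 24.796.
Law of sines: CB = AC·sin A/sin B ≈ 76.316.
Area = ½·AC·BA·sin A ≈ 791.72.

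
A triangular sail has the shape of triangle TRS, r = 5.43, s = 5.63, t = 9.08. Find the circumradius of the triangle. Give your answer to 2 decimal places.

By the law of cosines, cos T = (r² + s² − t²) / (2·r·s) ≈ -0.34779, so ∠T ≈ 110.35°.
Circumradius = t/(2 sin T) ≈ 4.8423.

4.84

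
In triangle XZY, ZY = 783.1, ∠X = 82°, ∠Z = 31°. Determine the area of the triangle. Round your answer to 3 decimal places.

146796.971

The third angle is ∠Y = 180° − ∠X − ∠Z = 67.00°.
Law of sines: YX = ZY·sin Z/sin X ≈ 407.29.
Law of sines: XZ = ZY·sin Y/sin X ≈ 727.93.
Area = ½·ZY·YX·sin Y ≈ 1.468e+05.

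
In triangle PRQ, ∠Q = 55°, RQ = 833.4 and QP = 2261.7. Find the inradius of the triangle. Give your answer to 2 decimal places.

By the law of cosines, PR² = RQ² + QP² − 2·RQ·QP·cos Q = 3.6476e+06, so PR ≈ 1909.9.
Area = ½·RQ·QP·sin Q ≈ 7.7201e+05.
Semiperimeter s = (833.4+2261.7+1909.9)/2 = 2502.5.
Inradius = area/s = 7.7201e+05/2502.5 ≈ 308.5.

r ≈ 308.50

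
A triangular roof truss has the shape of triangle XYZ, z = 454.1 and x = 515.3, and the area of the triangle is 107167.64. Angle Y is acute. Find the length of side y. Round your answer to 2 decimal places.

532.88

From area = ½·z·x·sin Y, we get sin Y = 2·area/(z·x) ≈ 0.91597.
Taking the acute solution, ∠Y ≈ 66.34°.
Law of cosines then gives y ≈ 532.88.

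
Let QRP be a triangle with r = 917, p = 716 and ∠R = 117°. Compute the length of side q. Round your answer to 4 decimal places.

333.6500

Law of sines: sin P = p·sin R/r ≈ 0.69570.
Since r ≥ p, only the acute value applies: ∠P ≈ 44.08°.
Then ∠Q = 180° − ∠R − ∠P ≈ 18.92°.
Law of sines gives q = r·sin Q/sin R ≈ 333.65.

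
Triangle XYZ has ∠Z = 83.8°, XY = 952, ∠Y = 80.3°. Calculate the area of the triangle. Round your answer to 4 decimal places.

The third angle is ∠X = 180° − ∠Y − ∠Z = 15.90°.
Law of sines: YZ = XY·sin X/sin Z ≈ 262.34.
Law of sines: ZX = XY·sin Y/sin Z ≈ 943.91.
Area = ½·XY·YZ·sin Y ≈ 1.2309e+05.

123090.2821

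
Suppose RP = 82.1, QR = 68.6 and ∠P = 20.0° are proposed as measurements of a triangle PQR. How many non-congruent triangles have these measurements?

RP·sin P = 82.1·sin(20.0°) ≈ 28.08.
Since RP sin P < QR < RP (28.08 < 68.6 < 82.1), two triangles exist.

2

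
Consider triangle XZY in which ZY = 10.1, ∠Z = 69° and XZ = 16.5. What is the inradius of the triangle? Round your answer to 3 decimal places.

r ≈ 3.655

By the law of cosines, YX² = XZ² + ZY² − 2·XZ·ZY·cos Z = 254.82, so YX ≈ 15.963.
Area = ½·XZ·ZY·sin Z ≈ 77.791.
Semiperimeter s = (10.1+15.963+16.5)/2 = 21.281.
Inradius = area/s = 77.791/21.281 ≈ 3.6553.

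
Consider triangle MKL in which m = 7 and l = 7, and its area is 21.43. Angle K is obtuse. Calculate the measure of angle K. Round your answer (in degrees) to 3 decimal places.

From area = ½·l·m·sin K, we get sin K = 2·area/(l·m) ≈ 0.87469.
Taking the obtuse solution, ∠K ≈ 118.99°.

∠K ≈ 118.991°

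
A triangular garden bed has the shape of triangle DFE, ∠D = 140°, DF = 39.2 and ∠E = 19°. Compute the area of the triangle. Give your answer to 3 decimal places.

The third angle is ∠F = 180° − ∠E − ∠D = 21.00°.
Law of sines: FE = DF·sin D/sin E ≈ 77.395.
Law of sines: ED = DF·sin F/sin E ≈ 43.149.
Area = ½·DF·FE·sin F ≈ 543.62.

543.622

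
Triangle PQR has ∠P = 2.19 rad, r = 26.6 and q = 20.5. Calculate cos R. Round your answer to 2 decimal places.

By the law of cosines, p² = q² + r² − 2·q·r·cos P = 1760.8, so p ≈ 41.962.
Law of cosines again: cos R = (p² + q² − r²)/(2·p·q) ≈ 0.85646, so ∠R ≈ 0.542 rad.

cos R ≈ 0.86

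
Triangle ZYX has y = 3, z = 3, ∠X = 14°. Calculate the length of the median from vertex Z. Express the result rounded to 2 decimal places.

By the law of cosines, x² = z² + y² − 2·z·y·cos X = 0.53468, so x ≈ 0.73122.
Median from Z: ½√(2·y² + 2·x² − z²) ≈ 1.5866.

1.59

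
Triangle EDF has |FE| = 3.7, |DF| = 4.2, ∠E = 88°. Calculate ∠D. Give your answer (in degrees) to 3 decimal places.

Law of sines: sin D = |FE|·sin E/|DF| ≈ 0.88042.
Since |DF| ≥ |FE|, only the acute value applies: ∠D ≈ 61.69°.
Then ∠F = 180° − ∠E − ∠D ≈ 30.31°.

∠D ≈ 61.693°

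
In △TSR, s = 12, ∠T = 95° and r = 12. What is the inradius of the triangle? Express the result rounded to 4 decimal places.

By the law of cosines, t² = s² + r² − 2·s·r·cos T = 313.1, so t ≈ 17.695.
Area = ½·s·r·sin T ≈ 71.726.
Semiperimeter p = (17.695+12+12)/2 = 20.847.
Inradius = area/p = 71.726/20.847 ≈ 3.4405.

3.4405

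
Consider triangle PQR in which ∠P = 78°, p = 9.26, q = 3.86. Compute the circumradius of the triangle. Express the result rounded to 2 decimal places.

Law of sines: sin Q = q·sin P/p ≈ 0.40774.
Since p ≥ q, only the acute value applies: ∠Q ≈ 24.06°.
Then ∠R = 180° − ∠P − ∠Q ≈ 77.94°.
Law of sines gives r = p·sin R/sin P ≈ 9.2578.
Circumradius = p/(2 sin P) ≈ 4.7334.

4.73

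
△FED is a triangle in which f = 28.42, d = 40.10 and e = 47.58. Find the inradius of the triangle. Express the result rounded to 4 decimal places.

Semiperimeter s = (28.42 + 47.58 + 40.1)/2 = 58.05.
Heron's formula: area = √(58.05·29.63·10.47·17.95) ≈ 568.56.
Inradius = area/s = 568.56/58.05 ≈ 9.7942.

9.7942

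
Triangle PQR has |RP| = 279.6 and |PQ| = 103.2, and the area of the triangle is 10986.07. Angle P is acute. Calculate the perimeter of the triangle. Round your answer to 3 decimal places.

perimeter ≈ 609.559

From area = ½·|RP|·|PQ|·sin P, we get sin P = 2·area/(|RP|·|PQ|) ≈ 0.76147.
Taking the acute solution, ∠P ≈ 49.59°.
Law of cosines then gives |QR| ≈ 226.76.
Perimeter = 226.76 + 279.6 + 103.2 = 609.56.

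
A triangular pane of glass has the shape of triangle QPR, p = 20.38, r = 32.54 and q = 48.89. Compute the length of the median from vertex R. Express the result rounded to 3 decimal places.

m_R ≈ 33.735

Median from R: ½√(2·q² + 2·p² − r²) ≈ 33.735.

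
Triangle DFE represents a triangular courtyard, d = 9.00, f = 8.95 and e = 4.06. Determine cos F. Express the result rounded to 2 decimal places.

0.24

By the law of cosines, cos F = (e² + d² − f²) / (2·e·d) ≈ 0.23784, so ∠F ≈ 76.24°.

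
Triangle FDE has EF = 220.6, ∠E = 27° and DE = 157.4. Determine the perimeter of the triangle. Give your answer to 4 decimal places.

By the law of cosines, FD² = DE² + EF² − 2·DE·EF·cos E = 11563, so FD ≈ 107.53.
Semiperimeter s = (157.4+220.6+107.53)/2 = 242.77.
Perimeter = 157.4 + 220.6 + 107.53 = 485.53.

485.5327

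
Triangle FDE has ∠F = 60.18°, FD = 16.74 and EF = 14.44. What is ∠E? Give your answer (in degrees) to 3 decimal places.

∠E ≈ 67.165°

By the law of cosines, DE² = EF² + FD² − 2·EF·FD·cos F = 248.33, so DE ≈ 15.759.
Law of cosines again: cos E = (DE² + EF² − FD²)/(2·DE·EF) ≈ 0.38808, so ∠E ≈ 67.16°.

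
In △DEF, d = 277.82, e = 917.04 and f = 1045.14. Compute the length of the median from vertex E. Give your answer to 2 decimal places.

Median from E: ½√(2·f² + 2·d² − e²) ≈ 611.97.

m_E ≈ 611.97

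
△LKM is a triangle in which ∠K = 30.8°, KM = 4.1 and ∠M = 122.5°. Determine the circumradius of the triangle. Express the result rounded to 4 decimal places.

4.5625

The third angle is ∠L = 180° − ∠K − ∠M = 26.70°.
Law of sines: ML = KM·sin K/sin L ≈ 4.6724.
Law of sines: LK = KM·sin M/sin L ≈ 7.6959.
Circumradius = KM/(2 sin L) ≈ 4.5625.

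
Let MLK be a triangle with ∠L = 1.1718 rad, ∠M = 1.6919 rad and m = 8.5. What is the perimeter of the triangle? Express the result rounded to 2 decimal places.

perimeter ≈ 18.74

The third angle is ∠K = π − ∠M − ∠L = 0.2779 rad.
Law of sines: l = m·sin L/sin M ≈ 7.8901.
Law of sines: k = m·sin K/sin M ≈ 2.349.
Semiperimeter s = (8.5+7.8901+2.349)/2 = 9.3696.
Perimeter = 8.5 + 7.8901 + 2.349 = 18.739.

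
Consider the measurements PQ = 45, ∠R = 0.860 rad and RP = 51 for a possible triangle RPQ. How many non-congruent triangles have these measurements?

RP·sin R = 51·sin(0.860 rad) ≈ 38.65.
Since RP sin R < PQ < RP (38.65 < 45 < 51), two triangles exist.

2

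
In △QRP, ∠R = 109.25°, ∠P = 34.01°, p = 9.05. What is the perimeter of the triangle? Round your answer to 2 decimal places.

The third angle is ∠Q = 180° − ∠R − ∠P = 36.74°.
Law of sines: q = p·sin Q/sin P ≈ 9.6785.
Law of sines: r = p·sin R/sin P ≈ 15.275.
Semiperimeter s = (9.6785+15.275+9.05)/2 = 17.002.
Perimeter = 9.6785 + 15.275 + 9.05 = 34.004.

34.00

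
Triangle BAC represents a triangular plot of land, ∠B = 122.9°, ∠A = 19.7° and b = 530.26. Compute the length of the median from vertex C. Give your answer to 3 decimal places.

The third angle is ∠C = 180° − ∠B − ∠A = 37.40°.
Law of sines: a = b·sin A/sin B ≈ 212.89.
Law of sines: c = b·sin C/sin B ≈ 383.59.
Median from C: ½√(2·b² + 2·a² − c²) ≈ 355.62.

355.619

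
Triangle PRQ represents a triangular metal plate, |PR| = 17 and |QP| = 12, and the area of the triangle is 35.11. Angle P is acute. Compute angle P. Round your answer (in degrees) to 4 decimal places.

∠P ≈ 20.1339°

From area = ½·|QP|·|PR|·sin P, we get sin P = 2·area/(|QP|·|PR|) ≈ 0.34422.
Taking the acute solution, ∠P ≈ 20.13°.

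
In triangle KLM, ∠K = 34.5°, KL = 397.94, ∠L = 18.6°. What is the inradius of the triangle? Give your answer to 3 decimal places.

The third angle is ∠M = 180° − ∠K − ∠L = 126.90°.
Law of sines: LM = KL·sin K/sin M ≈ 281.86.
Law of sines: MK = KL·sin L/sin M ≈ 158.72.
Area = ½·KL·LM·sin L ≈ 17888.
Semiperimeter s = (281.86+158.72+397.94)/2 = 419.26.
Inradius = area/s = 17888/419.26 ≈ 42.665.

r ≈ 42.665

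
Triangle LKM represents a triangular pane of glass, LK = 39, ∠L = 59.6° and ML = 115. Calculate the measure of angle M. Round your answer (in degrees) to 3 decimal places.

∠M ≈ 19.448°

By the law of cosines, KM² = ML² + LK² − 2·ML·LK·cos L = 10207, so KM ≈ 101.03.
Law of cosines again: cos M = (KM² + ML² − LK²)/(2·KM·ML) ≈ 0.94294, so ∠M ≈ 19.45°.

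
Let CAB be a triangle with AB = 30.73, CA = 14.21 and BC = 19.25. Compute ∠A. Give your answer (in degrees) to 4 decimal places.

∠A ≈ 27.3538°

By the law of cosines, cos A = (CA² + AB² − BC²) / (2·CA·AB) ≈ 0.88819, so ∠A ≈ 27.35°.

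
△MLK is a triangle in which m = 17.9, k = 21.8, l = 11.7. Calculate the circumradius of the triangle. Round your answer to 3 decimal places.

R ≈ 10.910

By the law of cosines, cos M = (l² + k² − m²) / (2·l·k) ≈ 0.57187, so ∠M ≈ 55.12°.
Circumradius = m/(2 sin M) ≈ 10.91.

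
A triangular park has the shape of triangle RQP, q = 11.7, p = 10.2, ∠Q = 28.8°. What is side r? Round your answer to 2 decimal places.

Law of sines: sin P = p·sin Q/q ≈ 0.41999.
Since q ≥ p, only the acute value applies: ∠P ≈ 24.83°.
Then ∠R = 180° − ∠Q − ∠P ≈ 126.37°.
Law of sines gives r = q·sin R/sin Q ≈ 19.556.

19.56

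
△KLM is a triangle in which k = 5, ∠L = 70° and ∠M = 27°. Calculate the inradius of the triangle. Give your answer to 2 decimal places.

0.89

The third angle is ∠K = 180° − ∠L − ∠M = 83.00°.
Law of sines: l = k·sin L/sin K ≈ 4.7337.
Law of sines: m = k·sin M/sin K ≈ 2.287.
Area = ½·k·l·sin M ≈ 5.3727.
Semiperimeter s = (5+4.7337+2.287)/2 = 6.0104.
Inradius = area/s = 5.3727/6.0104 ≈ 0.8939.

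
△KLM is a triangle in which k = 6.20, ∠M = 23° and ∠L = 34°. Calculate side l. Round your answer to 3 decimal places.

The third angle is ∠K = 180° − ∠L − ∠M = 123.00°.
Law of sines: l = k·sin L/sin K ≈ 4.1339.

4.134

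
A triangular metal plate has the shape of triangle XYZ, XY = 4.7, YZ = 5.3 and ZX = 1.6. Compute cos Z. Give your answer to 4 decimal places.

0.5047

By the law of cosines, cos Z = (YZ² + ZX² − XY²) / (2·YZ·ZX) ≈ 0.50472, so ∠Z ≈ 1.0417 rad.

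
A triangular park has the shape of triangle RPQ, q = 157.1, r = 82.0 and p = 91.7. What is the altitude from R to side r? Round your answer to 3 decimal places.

Semiperimeter s = (82 + 91.7 + 157.1)/2 = 165.4.
Heron's formula: area = √(165.4·83.4·73.7·8.3) ≈ 2904.8.
The altitude from R has length 2·area/r ≈ 70.85.

h_R ≈ 70.850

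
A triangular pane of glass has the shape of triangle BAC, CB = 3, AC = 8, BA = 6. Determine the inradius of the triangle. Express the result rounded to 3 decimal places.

r ≈ 0.899

Semiperimeter s = (8 + 3 + 6)/2 = 8.5.
Heron's formula: area = √(8.5·0.5·5.5·2.5) ≈ 7.6444.
Inradius = area/s = 7.6444/8.5 ≈ 0.89935.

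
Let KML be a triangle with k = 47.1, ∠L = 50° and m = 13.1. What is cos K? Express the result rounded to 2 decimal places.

-0.43

By the law of cosines, l² = k² + m² − 2·k·m·cos L = 1596.8, so l ≈ 39.96.
Law of cosines again: cos K = (m² + l² − k²)/(2·m·l) ≈ -0.42981, so ∠K ≈ 115.46°.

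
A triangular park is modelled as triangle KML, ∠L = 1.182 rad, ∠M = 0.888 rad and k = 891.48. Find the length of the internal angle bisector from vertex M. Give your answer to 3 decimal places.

The third angle is ∠K = π − ∠M − ∠L = 1.072 rad.
Law of sines: m = k·sin M/sin K ≈ 787.75.
Law of sines: l = k·sin L/sin K ≈ 939.61.
The bisector from M has length 2·l·k·cos(∠M/2)/(l+k) ≈ 826.2.

826.204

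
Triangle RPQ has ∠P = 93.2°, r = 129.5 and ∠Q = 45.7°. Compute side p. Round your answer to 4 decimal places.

The third angle is ∠R = 180° − ∠P − ∠Q = 41.10°.
Law of sines: p = r·sin P/sin R ≈ 196.69.

196.6884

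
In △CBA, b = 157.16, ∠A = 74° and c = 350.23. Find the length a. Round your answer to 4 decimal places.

342.0774

By the law of cosines, a² = c² + b² − 2·c·b·cos A = 1.1702e+05, so a ≈ 342.08.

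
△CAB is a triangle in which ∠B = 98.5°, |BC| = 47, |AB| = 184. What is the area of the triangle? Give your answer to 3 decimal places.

Area = ½·|AB|·|BC|·sin B ≈ 4276.5.

4276.505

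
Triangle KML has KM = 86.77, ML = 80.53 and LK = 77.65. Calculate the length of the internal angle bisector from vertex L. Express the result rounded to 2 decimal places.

66.12

By the law of cosines, cos L = (ML² + LK² − KM²) / (2·ML·LK) ≈ 0.39864, so ∠L ≈ 66.51°.
The bisector from L has length 2·ML·LK·cos(∠L/2)/(ML+LK) ≈ 66.117.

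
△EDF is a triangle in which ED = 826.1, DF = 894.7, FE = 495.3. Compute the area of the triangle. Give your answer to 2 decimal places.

Semiperimeter s = (894.7 + 495.3 + 826.1)/2 = 1108.
Heron's formula: area = √(1108·213.35·612.75·281.95) ≈ 2.0209e+05.

202094.14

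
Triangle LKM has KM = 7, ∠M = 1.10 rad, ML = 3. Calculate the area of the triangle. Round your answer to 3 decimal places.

Area = ½·KM·ML·sin M ≈ 9.3577.

area ≈ 9.358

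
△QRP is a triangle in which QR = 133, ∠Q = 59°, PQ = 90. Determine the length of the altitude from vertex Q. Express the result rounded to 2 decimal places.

h_Q ≈ 88.44

By the law of cosines, RP² = PQ² + QR² − 2·PQ·QR·cos Q = 13459, so RP ≈ 116.01.
Area = ½·PQ·QR·sin Q ≈ 5130.1.
The altitude from Q has length 2·area/RP ≈ 88.441.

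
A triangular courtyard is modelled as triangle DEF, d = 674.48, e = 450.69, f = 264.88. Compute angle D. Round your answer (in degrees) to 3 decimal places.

By the law of cosines, cos D = (e² + f² − d²) / (2·e·f) ≈ -0.76077, so ∠D ≈ 139.53°.

∠D ≈ 139.532°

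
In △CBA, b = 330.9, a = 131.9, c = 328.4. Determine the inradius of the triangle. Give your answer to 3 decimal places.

53.835

Semiperimeter s = (328.4 + 330.9 + 131.9)/2 = 395.6.
Heron's formula: area = √(395.6·67.2·64.7·263.7) ≈ 21297.
Inradius = area/s = 21297/395.6 ≈ 53.835.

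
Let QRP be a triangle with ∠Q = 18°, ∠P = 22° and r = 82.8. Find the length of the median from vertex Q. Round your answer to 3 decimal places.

64.777

The third angle is ∠R = 180° − ∠P − ∠Q = 140.00°.
Law of sines: q = r·sin Q/sin R ≈ 39.806.
Law of sines: p = r·sin P/sin R ≈ 48.255.
Median from Q: ½√(2·r² + 2·p² − q²) ≈ 64.777.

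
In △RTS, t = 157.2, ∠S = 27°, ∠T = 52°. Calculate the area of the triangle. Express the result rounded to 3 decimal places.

area ≈ 6987.733

The third angle is ∠R = 180° − ∠T − ∠S = 101.00°.
Law of sines: r = t·sin R/sin T ≈ 195.82.
Law of sines: s = t·sin S/sin T ≈ 90.566.
Area = ½·t·r·sin S ≈ 6987.7.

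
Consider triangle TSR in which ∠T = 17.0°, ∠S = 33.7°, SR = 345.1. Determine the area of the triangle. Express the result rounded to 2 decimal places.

The third angle is ∠R = 180° − ∠T − ∠S = 129.30°.
Law of sines: RT = SR·sin S/sin T ≈ 654.91.
Law of sines: TS = SR·sin R/sin T ≈ 913.4.
Area = ½·SR·RT·sin R ≈ 87447.

87447.44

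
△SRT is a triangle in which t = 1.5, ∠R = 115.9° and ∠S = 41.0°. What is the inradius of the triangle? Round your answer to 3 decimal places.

0.454

The third angle is ∠T = 180° − ∠S − ∠R = 23.10°.
Law of sines: s = t·sin S/sin T ≈ 2.5083.
Law of sines: r = t·sin R/sin T ≈ 3.4392.
Area = ½·t·s·sin R ≈ 1.6923.
Semiperimeter p = (2.5083+3.4392+1.5)/2 = 3.7238.
Inradius = area/p = 1.6923/3.7238 ≈ 0.45445.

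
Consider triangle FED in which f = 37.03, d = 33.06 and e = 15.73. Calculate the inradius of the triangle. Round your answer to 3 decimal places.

Semiperimeter s = (37.03 + 15.73 + 33.06)/2 = 42.91.
Heron's formula: area = √(42.91·5.88·27.18·9.85) ≈ 259.9.
Inradius = area/s = 259.9/42.91 ≈ 6.0569.

r ≈ 6.057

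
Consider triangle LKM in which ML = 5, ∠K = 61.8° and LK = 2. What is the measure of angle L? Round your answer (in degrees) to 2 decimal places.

97.56

Law of sines: sin M = LK·sin K/ML ≈ 0.35252.
Since ML ≥ LK, only the acute value applies: ∠M ≈ 20.64°.
Then ∠L = 180° − ∠K − ∠M ≈ 97.56°.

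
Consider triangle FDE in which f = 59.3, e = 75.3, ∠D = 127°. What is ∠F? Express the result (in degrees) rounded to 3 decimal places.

23.108

By the law of cosines, d² = e² + f² − 2·e·f·cos D = 14561, so d ≈ 120.67.
Law of cosines again: cos F = (d² + e² − f²)/(2·d·e) ≈ 0.91977, so ∠F ≈ 23.11°.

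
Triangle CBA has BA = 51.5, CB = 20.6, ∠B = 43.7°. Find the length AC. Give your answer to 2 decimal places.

39.28

By the law of cosines, AC² = CB² + BA² − 2·CB·BA·cos B = 1542.6, so AC ≈ 39.276.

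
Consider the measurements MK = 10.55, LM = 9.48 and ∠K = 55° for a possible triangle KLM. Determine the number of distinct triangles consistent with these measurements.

MK·sin K = 10.55·sin(55°) ≈ 8.642.
Since MK sin K < LM < MK (8.642 < 9.48 < 10.55), two triangles exist.

2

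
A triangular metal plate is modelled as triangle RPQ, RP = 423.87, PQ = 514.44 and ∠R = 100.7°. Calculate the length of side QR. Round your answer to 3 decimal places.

223.255

Law of sines: sin Q = RP·sin R/PQ ≈ 0.80962.
Since PQ ≥ RP, only the acute value applies: ∠Q ≈ 54.06°.
Then ∠P = 180° − ∠R − ∠Q ≈ 25.24°.
Law of sines gives QR = PQ·sin P/sin R ≈ 223.26.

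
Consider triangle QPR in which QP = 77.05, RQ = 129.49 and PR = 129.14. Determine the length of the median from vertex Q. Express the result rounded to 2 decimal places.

m_Q ≈ 84.75

Median from Q: ½√(2·RQ² + 2·QP² − PR²) ≈ 84.752.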